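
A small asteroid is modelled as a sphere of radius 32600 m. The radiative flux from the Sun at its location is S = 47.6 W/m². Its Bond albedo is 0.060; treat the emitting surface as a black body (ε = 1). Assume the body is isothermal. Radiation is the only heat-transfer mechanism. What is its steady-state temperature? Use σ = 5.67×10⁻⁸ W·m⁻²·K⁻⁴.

T ≈ 119 K

At equilibrium, absorbed power = emitted power.
Absorbing cross-section = πr² = 3.339×10⁹ m²; emitting surface = 4πr² = 1.336×10¹⁰ m² (ratio 4).
(1−a)S·A_cross = εσ·A_surf·T⁴  ⇒  T⁴ = (1−a)S/(4σ).
T⁴ = 0.940·47.6/(4·5.67×10⁻⁸) = 1.973×10⁸ K⁴.
T = (1.973×10⁸)^(1/4).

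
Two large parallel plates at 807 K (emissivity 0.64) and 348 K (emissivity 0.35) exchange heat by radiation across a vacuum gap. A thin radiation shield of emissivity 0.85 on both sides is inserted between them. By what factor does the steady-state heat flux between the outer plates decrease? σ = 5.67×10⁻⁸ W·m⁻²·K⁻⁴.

Without shield: q₀ = σΔ(T⁴)/(1/ε₁+1/ε₂−1) with denominator 3.420.
With shield the two gaps are in series; the resistances add: (1/ε₁+1/ε_s−1)+(1/ε_s+1/ε₂−1) = 1.739+3.034 = 4.773.
Heat-flux ratio q₀/q = 4.773/3.420.

factor ≈ 1.40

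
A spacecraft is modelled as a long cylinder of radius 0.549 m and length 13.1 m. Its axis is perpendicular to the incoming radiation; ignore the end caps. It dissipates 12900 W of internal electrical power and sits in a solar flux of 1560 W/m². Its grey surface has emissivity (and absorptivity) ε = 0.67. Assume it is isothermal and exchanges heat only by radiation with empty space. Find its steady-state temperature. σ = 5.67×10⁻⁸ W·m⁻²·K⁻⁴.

T ≈ 357 K

At steady state, absorbed solar power + internal power = radiated power.
Absorbed: α·S·A_cross = 0.67·1560·14.38 = 15030 W (cross-section 2rL).
Total input = 15030 + 12900 = 27930 W.
Radiated: εσ·A_surf·T⁴ with A_surf = 2πrL = 45.19 m².
T⁴ = 27930/(0.67·5.67×10⁻⁸·45.19) = 1.627×10¹⁰ K⁴.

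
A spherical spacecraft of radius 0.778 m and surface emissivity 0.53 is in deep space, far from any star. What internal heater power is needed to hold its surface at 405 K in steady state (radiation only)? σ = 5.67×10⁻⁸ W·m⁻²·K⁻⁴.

P ≈ 6150 W

P = εσ·4πr²·T⁴.
4πr² = 7.606 m²; T⁴ = 2.690×10¹⁰ K⁴.
P = 0.53·5.67×10⁻⁸·7.606·2.690×10¹⁰.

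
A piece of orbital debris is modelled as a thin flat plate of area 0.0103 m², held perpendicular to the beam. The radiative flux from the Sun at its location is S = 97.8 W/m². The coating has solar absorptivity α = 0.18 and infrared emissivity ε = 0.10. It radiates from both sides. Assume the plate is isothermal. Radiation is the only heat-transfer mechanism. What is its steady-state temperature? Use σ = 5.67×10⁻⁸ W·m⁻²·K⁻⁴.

At equilibrium, absorbed power = emitted power.
Absorbing cross-section = A = 0.01030 m²; emitting surface = 2A = 0.02060 m² (ratio 2).
αS·A_cross = εσ·A_surf·T⁴  ⇒  T⁴ = αS/(ε·2σ).
T⁴ = 0.180·97.8/(0.10·2·5.67×10⁻⁸) = 1.552×10⁹ K⁴.
T = (1.552×10⁹)^(1/4).

T ≈ 198 K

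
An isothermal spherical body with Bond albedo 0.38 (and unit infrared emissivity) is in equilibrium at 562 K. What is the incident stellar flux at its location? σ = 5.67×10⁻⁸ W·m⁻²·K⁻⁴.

(1−a)S·πr² = σ·4πr²·T⁴ ⇒ S = 4σT⁴/(1−a).
S = 4·5.67×10⁻⁸·9.976×10¹⁰/0.620.

S ≈ 36500 W/m²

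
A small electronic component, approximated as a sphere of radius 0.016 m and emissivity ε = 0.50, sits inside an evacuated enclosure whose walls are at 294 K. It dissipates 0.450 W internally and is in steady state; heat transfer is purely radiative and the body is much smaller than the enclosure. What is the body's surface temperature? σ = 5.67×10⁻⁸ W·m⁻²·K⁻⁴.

For a small grey body in a large enclosure, net radiated power = εσA(T⁴ − T_w⁴).
Steady state: P = εσA(T⁴ − T_w⁴) with A = 4πr² = 0.003217 m².
T⁴ = P/(εσA) + T_w⁴ = 0.450/(0.50·5.67×10⁻⁸·0.003217) + (294)⁴
    = 4.934×10⁹ + 7.471×10⁹ = 1.241×10¹⁰ K⁴.

T ≈ 334 K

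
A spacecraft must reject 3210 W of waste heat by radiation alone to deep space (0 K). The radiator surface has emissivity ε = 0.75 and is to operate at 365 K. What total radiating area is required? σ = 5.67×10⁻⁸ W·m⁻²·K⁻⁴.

A ≈ 4.25 m²

P = εσA T⁴ ⇒ A = P/(εσT⁴).
T⁴ = 1.775×10¹⁰ K⁴.
A = 3210/(0.75 × 5.67×10⁻⁸ × 1.775×10¹⁰).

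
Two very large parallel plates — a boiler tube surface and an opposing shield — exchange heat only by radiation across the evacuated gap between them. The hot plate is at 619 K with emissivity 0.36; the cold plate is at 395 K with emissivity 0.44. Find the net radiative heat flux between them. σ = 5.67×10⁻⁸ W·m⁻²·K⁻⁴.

q ≈ 1710 W/m²

For two infinite grey parallel plates, q = σ(T₁⁴ − T₂⁴)/(1/ε₁ + 1/ε₂ − 1).
T₁⁴ − T₂⁴ = 1.468×10¹¹ − 2.434×10¹⁰ = 1.225×10¹¹ K⁴.
1/ε₁ + 1/ε₂ − 1 = 2.778 + 2.273 − 1 = 4.051.
q = 5.67×10⁻⁸ × 1.225×10¹¹ / 4.051.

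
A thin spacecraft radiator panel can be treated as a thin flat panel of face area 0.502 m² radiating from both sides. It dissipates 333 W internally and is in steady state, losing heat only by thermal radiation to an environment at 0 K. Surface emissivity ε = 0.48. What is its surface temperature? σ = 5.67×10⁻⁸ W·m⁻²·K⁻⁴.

T ≈ 332 K

Steady state: internal power = radiated power, P = εσA T⁴.
Radiating area A = 2·0.502 = 1.004 m².
T⁴ = P/(εσA) = 333/(0.48·5.67×10⁻⁸·1.004) = 1.219×10¹⁰ K⁴.
T = (1.219×10¹⁰)^(1/4).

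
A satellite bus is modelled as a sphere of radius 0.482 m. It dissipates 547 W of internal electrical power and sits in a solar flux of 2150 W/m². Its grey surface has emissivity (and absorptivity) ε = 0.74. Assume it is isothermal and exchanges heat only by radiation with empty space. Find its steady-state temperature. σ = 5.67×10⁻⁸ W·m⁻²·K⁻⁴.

T ≈ 344 K

At steady state, absorbed solar power + internal power = radiated power.
Absorbed: α·S·A_cross = 0.74·2150·0.7299 = 1161 W (cross-section πr²).
Total input = 1161 + 547 = 1708 W.
Radiated: εσ·A_surf·T⁴ with A_surf = 4πr² = 2.919 m².
T⁴ = 1708/(0.74·5.67×10⁻⁸·2.919) = 1.395×10¹⁰ K⁴.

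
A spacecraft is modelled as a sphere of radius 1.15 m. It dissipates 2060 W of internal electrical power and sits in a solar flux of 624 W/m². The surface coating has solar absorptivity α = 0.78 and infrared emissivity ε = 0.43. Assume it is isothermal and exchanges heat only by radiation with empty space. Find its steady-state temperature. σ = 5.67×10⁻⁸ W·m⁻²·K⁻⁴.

At steady state, absorbed solar power + internal power = radiated power.
Absorbed: α·S·A_cross = 0.78·624·4.155 = 2022 W (cross-section πr²).
Total input = 2022 + 2060 = 4082 W.
Radiated: εσ·A_surf·T⁴ with A_surf = 4πr² = 16.62 m².
T⁴ = 4082/(0.43·5.67×10⁻⁸·16.62) = 1.007×10¹⁰ K⁴.

T ≈ 317 K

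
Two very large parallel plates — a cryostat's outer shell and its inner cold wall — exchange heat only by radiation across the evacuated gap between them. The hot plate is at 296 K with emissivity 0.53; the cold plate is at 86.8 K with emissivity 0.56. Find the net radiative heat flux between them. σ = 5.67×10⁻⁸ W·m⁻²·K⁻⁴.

For two infinite grey parallel plates, q = σ(T₁⁴ − T₂⁴)/(1/ε₁ + 1/ε₂ − 1).
T₁⁴ − T₂⁴ = 7.677×10⁹ − 5.676×10⁷ = 7.620×10⁹ K⁴.
1/ε₁ + 1/ε₂ − 1 = 1.887 + 1.786 − 1 = 2.673.
q = 5.67×10⁻⁸ × 7.620×10⁹ / 2.673.

q ≈ 162 W/m²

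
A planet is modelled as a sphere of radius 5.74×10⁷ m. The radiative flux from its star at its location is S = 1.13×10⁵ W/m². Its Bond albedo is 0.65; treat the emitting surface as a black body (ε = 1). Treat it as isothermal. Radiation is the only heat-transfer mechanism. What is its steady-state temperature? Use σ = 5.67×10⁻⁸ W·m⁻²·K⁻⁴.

T ≈ 646 K

At equilibrium, absorbed power = emitted power.
Absorbing cross-section = πr² = 1.035×10¹⁶ m²; emitting surface = 4πr² = 4.140×10¹⁶ m² (ratio 4).
(1−a)S·A_cross = εσ·A_surf·T⁴  ⇒  T⁴ = (1−a)S/(4σ).
T⁴ = 0.350·1.13×10⁵/(4·5.67×10⁻⁸) = 1.744×10¹¹ K⁴.
T = (1.744×10¹¹)^(1/4).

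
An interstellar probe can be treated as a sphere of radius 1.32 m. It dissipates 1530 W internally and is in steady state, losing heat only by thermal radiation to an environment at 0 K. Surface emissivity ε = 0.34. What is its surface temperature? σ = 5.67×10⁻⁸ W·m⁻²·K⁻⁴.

T ≈ 245 K

Steady state: internal power = radiated power, P = εσA T⁴.
Radiating area A = 4πr² = 21.90 m².
T⁴ = P/(εσA) = 1530/(0.34·5.67×10⁻⁸·21.90) = 3.625×10⁹ K⁴.
T = (3.625×10⁹)^(1/4).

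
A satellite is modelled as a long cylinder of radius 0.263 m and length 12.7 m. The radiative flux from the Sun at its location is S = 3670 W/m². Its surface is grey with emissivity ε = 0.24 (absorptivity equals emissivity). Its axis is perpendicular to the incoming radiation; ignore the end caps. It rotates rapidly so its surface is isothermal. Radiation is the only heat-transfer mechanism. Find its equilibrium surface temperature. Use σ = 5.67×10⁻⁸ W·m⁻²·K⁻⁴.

T ≈ 379 K

At equilibrium, absorbed power = emitted power.
Absorbing cross-section = 2rL = 6.680 m²; emitting surface = 2πrL = 20.99 m² (ratio π).
εS·A_cross = εσ·A_surf·T⁴  ⇒  T⁴ = S/(πσ)   (ε cancels).
T⁴ = 3670/(π·5.67×10⁻⁸) = 2.060×10¹⁰ K⁴.
T = (2.060×10¹⁰)^(1/4).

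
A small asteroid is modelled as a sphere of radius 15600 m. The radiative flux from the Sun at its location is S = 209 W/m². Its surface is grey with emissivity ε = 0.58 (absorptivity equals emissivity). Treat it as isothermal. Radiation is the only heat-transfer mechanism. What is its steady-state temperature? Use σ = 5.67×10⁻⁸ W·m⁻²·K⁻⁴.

At equilibrium, absorbed power = emitted power.
Absorbing cross-section = πr² = 7.645×10⁸ m²; emitting surface = 4πr² = 3.058×10⁹ m² (ratio 4).
εS·A_cross = εσ·A_surf·T⁴  ⇒  T⁴ = S/(4σ)   (ε cancels).
T⁴ = 209/(4·5.67×10⁻⁸) = 9.215×10⁸ K⁴.
T = (9.215×10⁸)^(1/4).

T ≈ 174 K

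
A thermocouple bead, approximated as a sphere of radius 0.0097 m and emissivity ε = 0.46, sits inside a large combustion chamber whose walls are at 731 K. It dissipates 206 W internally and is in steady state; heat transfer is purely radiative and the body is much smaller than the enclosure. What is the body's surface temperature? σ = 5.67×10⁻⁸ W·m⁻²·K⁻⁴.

For a small grey body in a large enclosure, net radiated power = εσA(T⁴ − T_w⁴).
Steady state: P = εσA(T⁴ − T_w⁴) with A = 4πr² = 0.001182 m².
T⁴ = P/(εσA) + T_w⁴ = 206/(0.46·5.67×10⁻⁸·0.001182) + (731)⁴
    = 6.680×10¹² + 2.855×10¹¹ = 6.965×10¹² K⁴.

T ≈ 1620 K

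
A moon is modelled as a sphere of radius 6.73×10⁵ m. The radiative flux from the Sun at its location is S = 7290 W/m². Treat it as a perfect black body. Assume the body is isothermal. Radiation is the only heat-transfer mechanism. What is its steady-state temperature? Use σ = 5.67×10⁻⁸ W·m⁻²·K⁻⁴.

At equilibrium, absorbed power = emitted power.
Absorbing cross-section = πr² = 1.423×10¹² m²; emitting surface = 4πr² = 5.692×10¹² m² (ratio 4).
S·A_cross = εσ·A_surf·T⁴  ⇒  T⁴ = S/(4σ).
T⁴ = 1.00·7290/(4·5.67×10⁻⁸) = 3.214×10¹⁰ K⁴.
T = (3.214×10¹⁰)^(1/4).

T ≈ 423 K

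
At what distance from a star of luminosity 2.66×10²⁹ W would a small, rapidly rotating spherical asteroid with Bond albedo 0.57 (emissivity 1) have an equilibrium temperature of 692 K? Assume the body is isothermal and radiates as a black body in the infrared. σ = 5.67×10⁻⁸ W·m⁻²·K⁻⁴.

d ≈ 4.18×10¹¹ m

For an isothermal black-emitting sphere, (1−a)S·πr² = σ·4πr²·T⁴ ⇒ S = 4σT⁴/(1−a).
S = 4·5.67×10⁻⁸·(692)⁴/0.430 = 1.209×10⁵ W/m².
Flux falls as S = L/(4πd²), so d = √(L/(4πS)) = √(2.66×10²⁹/(4π·1.209×10⁵)).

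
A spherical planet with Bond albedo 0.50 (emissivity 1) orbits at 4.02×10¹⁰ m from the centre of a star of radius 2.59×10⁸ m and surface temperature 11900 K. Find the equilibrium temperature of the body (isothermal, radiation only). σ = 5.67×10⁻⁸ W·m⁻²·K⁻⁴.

The star's surface emits σT_*⁴; at distance d the flux is S = σT_*⁴(R_*/d)².
S = 5.67×10⁻⁸·(11900)⁴·(2.59×10⁸/4.02×10¹⁰)² = 47200 W/m².
For an isothermal sphere T⁴ = (1−a)S/(4σ) = 1.041×10¹¹ K⁴.

T ≈ 568 K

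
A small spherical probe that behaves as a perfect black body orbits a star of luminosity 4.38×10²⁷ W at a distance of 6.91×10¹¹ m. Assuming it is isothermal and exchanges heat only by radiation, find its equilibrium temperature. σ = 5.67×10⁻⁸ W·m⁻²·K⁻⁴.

First find the stellar flux at distance d: S = L/(4πd²) = 4.38×10²⁷/(4π·(6.91×10¹¹)²) = 730.0 W/m².
For an isothermal sphere, absorbed (1−a)S·πr² = emitted σ·4πr²·T⁴, so T⁴ = (1−a)S/(4σ).
T⁴ = 1.00·730.0/(4·5.67×10⁻⁸) = 3.219×10⁹ K⁴.

T ≈ 238 K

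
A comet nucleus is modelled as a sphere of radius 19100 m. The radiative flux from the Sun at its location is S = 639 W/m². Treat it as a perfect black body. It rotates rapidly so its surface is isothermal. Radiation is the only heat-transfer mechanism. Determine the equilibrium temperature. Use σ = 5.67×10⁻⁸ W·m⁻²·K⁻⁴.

T ≈ 230 K

At equilibrium, absorbed power = emitted power.
Absorbing cross-section = πr² = 1.146×10⁹ m²; emitting surface = 4πr² = 4.584×10⁹ m² (ratio 4).
S·A_cross = εσ·A_surf·T⁴  ⇒  T⁴ = S/(4σ).
T⁴ = 1.00·639/(4·5.67×10⁻⁸) = 2.817×10⁹ K⁴.
T = (2.817×10⁹)^(1/4).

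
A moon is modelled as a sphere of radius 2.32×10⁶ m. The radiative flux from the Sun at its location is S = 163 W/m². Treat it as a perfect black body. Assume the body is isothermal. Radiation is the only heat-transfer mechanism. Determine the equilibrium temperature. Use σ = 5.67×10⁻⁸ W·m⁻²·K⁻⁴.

T ≈ 164 K

At equilibrium, absorbed power = emitted power.
Absorbing cross-section = πr² = 1.691×10¹³ m²; emitting surface = 4πr² = 6.764×10¹³ m² (ratio 4).
S·A_cross = εσ·A_surf·T⁴  ⇒  T⁴ = S/(4σ).
T⁴ = 1.00·163/(4·5.67×10⁻⁸) = 7.187×10⁸ K⁴.
T = (7.187×10⁸)^(1/4).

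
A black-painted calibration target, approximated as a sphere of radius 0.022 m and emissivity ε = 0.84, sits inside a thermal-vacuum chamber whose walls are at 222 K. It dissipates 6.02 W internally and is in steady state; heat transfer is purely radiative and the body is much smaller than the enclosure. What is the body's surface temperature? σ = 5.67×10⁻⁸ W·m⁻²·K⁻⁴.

T ≈ 390 K

For a small grey body in a large enclosure, net radiated power = εσA(T⁴ − T_w⁴).
Steady state: P = εσA(T⁴ − T_w⁴) with A = 4πr² = 0.006082 m².
T⁴ = P/(εσA) + T_w⁴ = 6.02/(0.84·5.67×10⁻⁸·0.006082) + (222)⁴
    = 2.078×10¹⁰ + 2.429×10⁹ = 2.321×10¹⁰ K⁴.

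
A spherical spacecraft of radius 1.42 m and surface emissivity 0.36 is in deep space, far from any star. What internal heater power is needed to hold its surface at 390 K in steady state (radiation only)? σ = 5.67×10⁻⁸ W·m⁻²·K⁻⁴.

P = εσ·4πr²·T⁴.
4πr² = 25.34 m²; T⁴ = 2.313×10¹⁰ K⁴.
P = 0.36·5.67×10⁻⁸·25.34·2.313×10¹⁰.

P ≈ 12000 W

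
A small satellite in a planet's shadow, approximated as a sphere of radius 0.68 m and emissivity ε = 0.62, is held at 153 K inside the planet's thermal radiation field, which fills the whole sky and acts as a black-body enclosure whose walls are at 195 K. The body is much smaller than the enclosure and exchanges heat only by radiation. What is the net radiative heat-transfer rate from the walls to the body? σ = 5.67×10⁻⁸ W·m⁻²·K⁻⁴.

P_net ≈ 183 W

For a small grey body in a large enclosure: P_net = εσA(T_body⁴ − T_wall⁴).
A = 4πr² = 5.811 m²; T_body⁴ − T_wall⁴ = 5.480×10⁸ − 1.446×10⁹ = -8.979×10⁸ K⁴.
|P_net| = 0.62·5.67×10⁻⁸·5.811·8.979×10⁸.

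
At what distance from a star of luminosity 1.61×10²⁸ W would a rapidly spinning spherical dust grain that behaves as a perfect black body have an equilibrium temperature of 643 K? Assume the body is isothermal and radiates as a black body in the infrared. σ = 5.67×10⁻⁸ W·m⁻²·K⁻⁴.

For an isothermal black-emitting sphere, (1−a)S·πr² = σ·4πr²·T⁴ ⇒ S = 4σT⁴/(1−a).
S = 4·5.67×10⁻⁸·(643)⁴/1.00 = 38770 W/m².
Flux falls as S = L/(4πd²), so d = √(L/(4πS)) = √(1.61×10²⁸/(4π·38770)).

d ≈ 1.82×10¹¹ m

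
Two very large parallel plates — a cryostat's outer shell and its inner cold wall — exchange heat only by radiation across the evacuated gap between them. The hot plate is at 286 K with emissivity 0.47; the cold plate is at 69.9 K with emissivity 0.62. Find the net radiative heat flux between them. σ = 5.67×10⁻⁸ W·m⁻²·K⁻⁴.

q ≈ 138 W/m²

For two infinite grey parallel plates, q = σ(T₁⁴ − T₂⁴)/(1/ε₁ + 1/ε₂ − 1).
T₁⁴ − T₂⁴ = 6.691×10⁹ − 2.387×10⁷ = 6.667×10⁹ K⁴.
1/ε₁ + 1/ε₂ − 1 = 2.128 + 1.613 − 1 = 2.741.
q = 5.67×10⁻⁸ × 6.667×10⁹ / 2.741.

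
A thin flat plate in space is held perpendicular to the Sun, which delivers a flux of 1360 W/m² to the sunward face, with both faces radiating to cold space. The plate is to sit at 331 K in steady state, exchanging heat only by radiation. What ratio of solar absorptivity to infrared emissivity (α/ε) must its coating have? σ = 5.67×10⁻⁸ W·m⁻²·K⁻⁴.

α/ε ≈ 1.00

Balance: αS·A = εσ·2A·T⁴ ⇒ α/ε = 2σT⁴/S.
α/ε = 2·5.67×10⁻⁸·(331)⁴/1360 = 2·5.67×10⁻⁸·1.200×10¹⁰/1360.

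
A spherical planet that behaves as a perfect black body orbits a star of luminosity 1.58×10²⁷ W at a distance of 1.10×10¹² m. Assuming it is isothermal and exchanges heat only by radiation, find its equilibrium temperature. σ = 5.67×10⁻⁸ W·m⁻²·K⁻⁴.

T ≈ 146 K

First find the stellar flux at distance d: S = L/(4πd²) = 1.58×10²⁷/(4π·(1.10×10¹²)²) = 103.9 W/m².
For an isothermal sphere, absorbed (1−a)S·πr² = emitted σ·4πr²·T⁴, so T⁴ = (1−a)S/(4σ).
T⁴ = 1.00·103.9/(4·5.67×10⁻⁸) = 4.582×10⁸ K⁴.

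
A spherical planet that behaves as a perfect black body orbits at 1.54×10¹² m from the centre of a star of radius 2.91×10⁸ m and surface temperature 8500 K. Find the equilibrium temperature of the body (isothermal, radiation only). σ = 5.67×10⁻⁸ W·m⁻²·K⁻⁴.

T ≈ 82.6 K

The star's surface emits σT_*⁴; at distance d the flux is S = σT_*⁴(R_*/d)².
S = 5.67×10⁻⁸·(8500)⁴·(2.91×10⁸/1.54×10¹²)² = 10.57 W/m².
For an isothermal sphere T⁴ = (1−a)S/(4σ) = 4.660×10⁷ K⁴.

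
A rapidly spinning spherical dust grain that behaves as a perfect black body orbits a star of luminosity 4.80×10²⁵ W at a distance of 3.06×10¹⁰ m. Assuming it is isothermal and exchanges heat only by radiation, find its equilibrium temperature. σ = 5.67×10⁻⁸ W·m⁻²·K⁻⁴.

First find the stellar flux at distance d: S = L/(4πd²) = 4.80×10²⁵/(4π·(3.06×10¹⁰)²) = 4079 W/m².
For an isothermal sphere, absorbed (1−a)S·πr² = emitted σ·4πr²·T⁴, so T⁴ = (1−a)S/(4σ).
T⁴ = 1.00·4079/(4·5.67×10⁻⁸) = 1.799×10¹⁰ K⁴.

T ≈ 366 K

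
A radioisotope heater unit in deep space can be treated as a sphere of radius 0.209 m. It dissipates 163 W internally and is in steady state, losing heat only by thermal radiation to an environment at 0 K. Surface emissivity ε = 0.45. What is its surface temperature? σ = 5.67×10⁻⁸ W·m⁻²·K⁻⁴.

T ≈ 328 K

Steady state: internal power = radiated power, P = εσA T⁴.
Radiating area A = 4πr² = 0.5489 m².
T⁴ = P/(εσA) = 163/(0.45·5.67×10⁻⁸·0.5489) = 1.164×10¹⁰ K⁴.
T = (1.164×10¹⁰)^(1/4).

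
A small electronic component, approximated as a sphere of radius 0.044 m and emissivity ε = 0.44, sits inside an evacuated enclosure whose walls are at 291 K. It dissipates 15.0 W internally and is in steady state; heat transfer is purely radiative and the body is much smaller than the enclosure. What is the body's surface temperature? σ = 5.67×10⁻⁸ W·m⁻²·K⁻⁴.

T ≈ 423 K

For a small grey body in a large enclosure, net radiated power = εσA(T⁴ − T_w⁴).
Steady state: P = εσA(T⁴ − T_w⁴) with A = 4πr² = 0.02433 m².
T⁴ = P/(εσA) + T_w⁴ = 15.0/(0.44·5.67×10⁻⁸·0.02433) + (291)⁴
    = 2.471×10¹⁰ + 7.171×10⁹ = 3.188×10¹⁰ K⁴.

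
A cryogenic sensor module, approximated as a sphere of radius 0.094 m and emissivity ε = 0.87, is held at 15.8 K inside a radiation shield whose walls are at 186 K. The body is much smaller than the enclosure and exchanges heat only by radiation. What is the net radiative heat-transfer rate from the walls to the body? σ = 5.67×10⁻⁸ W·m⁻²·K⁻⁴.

P_net ≈ 6.56 W

For a small grey body in a large enclosure: P_net = εσA(T_body⁴ − T_wall⁴).
A = 4πr² = 0.1110 m²; T_body⁴ − T_wall⁴ = 62320 − 1.197×10⁹ = -1.197×10⁹ K⁴.
|P_net| = 0.87·5.67×10⁻⁸·0.1110·1.197×10⁹.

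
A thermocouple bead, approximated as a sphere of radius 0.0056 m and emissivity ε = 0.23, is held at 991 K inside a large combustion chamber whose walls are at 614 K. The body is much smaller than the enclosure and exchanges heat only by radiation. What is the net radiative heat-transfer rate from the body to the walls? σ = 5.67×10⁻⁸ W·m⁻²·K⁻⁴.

For a small grey body in a large enclosure: P_net = εσA(T_body⁴ − T_wall⁴).
A = 4πr² = 3.941×10⁻⁴ m²; T_body⁴ − T_wall⁴ = 9.645×10¹¹ − 1.421×10¹¹ = 8.224×10¹¹ K⁴.
|P_net| = 0.23·5.67×10⁻⁸·3.941×10⁻⁴·8.224×10¹¹.

P_net ≈ 4.23 W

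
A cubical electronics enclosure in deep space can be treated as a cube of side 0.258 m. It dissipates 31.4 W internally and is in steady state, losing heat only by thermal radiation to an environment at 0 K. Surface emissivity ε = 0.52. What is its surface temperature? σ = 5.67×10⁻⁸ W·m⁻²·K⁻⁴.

Steady state: internal power = radiated power, P = εσA T⁴.
Radiating area A = 6L² = 0.3994 m².
T⁴ = P/(εσA) = 31.4/(0.52·5.67×10⁻⁸·0.3994) = 2.667×10⁹ K⁴.
T = (2.667×10⁹)^(1/4).

T ≈ 227 K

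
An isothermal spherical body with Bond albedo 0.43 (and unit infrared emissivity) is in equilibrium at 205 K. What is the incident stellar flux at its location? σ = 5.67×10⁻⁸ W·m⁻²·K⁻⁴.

(1−a)S·πr² = σ·4πr²·T⁴ ⇒ S = 4σT⁴/(1−a).
S = 4·5.67×10⁻⁸·1.766×10⁹/0.570.

S ≈ 703 W/m²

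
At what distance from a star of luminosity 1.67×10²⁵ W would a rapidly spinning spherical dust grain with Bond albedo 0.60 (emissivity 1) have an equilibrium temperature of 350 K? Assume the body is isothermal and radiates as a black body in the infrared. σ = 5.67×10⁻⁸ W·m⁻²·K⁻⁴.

For an isothermal black-emitting sphere, (1−a)S·πr² = σ·4πr²·T⁴ ⇒ S = 4σT⁴/(1−a).
S = 4·5.67×10⁻⁸·(350)⁴/0.400 = 8509 W/m².
Flux falls as S = L/(4πd²), so d = √(L/(4πS)) = √(1.67×10²⁵/(4π·8509)).

d ≈ 1.25×10¹⁰ m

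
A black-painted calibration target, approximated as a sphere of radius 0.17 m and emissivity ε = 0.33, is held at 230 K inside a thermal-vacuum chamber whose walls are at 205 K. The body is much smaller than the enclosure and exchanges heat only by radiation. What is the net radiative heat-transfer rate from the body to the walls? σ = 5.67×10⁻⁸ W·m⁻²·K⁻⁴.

P_net ≈ 7.01 W

For a small grey body in a large enclosure: P_net = εσA(T_body⁴ − T_wall⁴).
A = 4πr² = 0.3632 m²; T_body⁴ − T_wall⁴ = 2.798×10⁹ − 1.766×10⁹ = 1.032×10⁹ K⁴.
|P_net| = 0.33·5.67×10⁻⁸·0.3632·1.032×10⁹.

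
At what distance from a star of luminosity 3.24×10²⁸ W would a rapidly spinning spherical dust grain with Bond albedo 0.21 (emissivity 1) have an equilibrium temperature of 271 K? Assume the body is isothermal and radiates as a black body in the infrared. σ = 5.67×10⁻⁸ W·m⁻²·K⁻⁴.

For an isothermal black-emitting sphere, (1−a)S·πr² = σ·4πr²·T⁴ ⇒ S = 4σT⁴/(1−a).
S = 4·5.67×10⁻⁸·(271)⁴/0.790 = 1548 W/m².
Flux falls as S = L/(4πd²), so d = √(L/(4πS)) = √(3.24×10²⁸/(4π·1548)).

d ≈ 1.29×10¹² m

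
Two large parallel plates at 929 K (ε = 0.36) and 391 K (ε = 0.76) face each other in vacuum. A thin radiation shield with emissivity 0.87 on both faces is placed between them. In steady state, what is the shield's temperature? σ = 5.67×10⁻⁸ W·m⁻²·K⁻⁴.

T_s ≈ 717 K

In steady state the net flux on the hot side equals that on the cold side.
σ(T₁⁴−T_s⁴)/D₁ = σ(T_s⁴−T₂⁴)/D₂, with D₁ = 1/ε₁+1/ε_s−1 = 2.927, D₂ = 1/ε_s+1/ε₂−1 = 1.465.
Solve for T_s⁴: T_s⁴ = (D₂·T₁⁴ + D₁·T₂⁴)/(D₁+D₂) = 2.640×10¹¹ K⁴.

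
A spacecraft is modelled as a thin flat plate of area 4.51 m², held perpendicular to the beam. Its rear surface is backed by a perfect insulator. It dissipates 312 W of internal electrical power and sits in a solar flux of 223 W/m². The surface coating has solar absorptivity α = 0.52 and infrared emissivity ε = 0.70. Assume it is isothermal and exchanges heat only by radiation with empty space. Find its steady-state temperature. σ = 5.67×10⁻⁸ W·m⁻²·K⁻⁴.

At steady state, absorbed solar power + internal power = radiated power.
Absorbed: α·S·A_cross = 0.52·223·4.510 = 523.0 W (cross-section A).
Total input = 523.0 + 312 = 835.0 W.
Radiated: εσ·A_surf·T⁴ with A_surf = A = 4.510 m².
T⁴ = 835.0/(0.70·5.67×10⁻⁸·4.510) = 4.665×10⁹ K⁴.

T ≈ 261 K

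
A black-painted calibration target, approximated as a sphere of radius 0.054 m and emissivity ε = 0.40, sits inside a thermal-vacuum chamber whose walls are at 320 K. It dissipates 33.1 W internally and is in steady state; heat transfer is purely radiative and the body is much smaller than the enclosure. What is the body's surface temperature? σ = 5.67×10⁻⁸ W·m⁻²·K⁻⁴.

For a small grey body in a large enclosure, net radiated power = εσA(T⁴ − T_w⁴).
Steady state: P = εσA(T⁴ − T_w⁴) with A = 4πr² = 0.03664 m².
T⁴ = P/(εσA) + T_w⁴ = 33.1/(0.40·5.67×10⁻⁸·0.03664) + (320)⁴
    = 3.983×10¹⁰ + 1.049×10¹⁰ = 5.031×10¹⁰ K⁴.

T ≈ 474 K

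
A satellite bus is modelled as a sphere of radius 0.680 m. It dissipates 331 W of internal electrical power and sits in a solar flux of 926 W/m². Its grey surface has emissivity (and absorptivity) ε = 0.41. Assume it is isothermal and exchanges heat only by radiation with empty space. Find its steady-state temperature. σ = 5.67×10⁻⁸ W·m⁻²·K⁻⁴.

T ≈ 284 K

At steady state, absorbed solar power + internal power = radiated power.
Absorbed: α·S·A_cross = 0.41·926·1.453 = 551.5 W (cross-section πr²).
Total input = 551.5 + 331 = 882.5 W.
Radiated: εσ·A_surf·T⁴ with A_surf = 4πr² = 5.811 m².
T⁴ = 882.5/(0.41·5.67×10⁻⁸·5.811) = 6.533×10⁹ K⁴.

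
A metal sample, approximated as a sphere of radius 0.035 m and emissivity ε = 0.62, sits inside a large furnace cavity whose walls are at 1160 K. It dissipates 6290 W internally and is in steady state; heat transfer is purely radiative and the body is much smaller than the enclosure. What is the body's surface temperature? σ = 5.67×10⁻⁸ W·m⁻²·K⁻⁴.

T ≈ 1910 K

For a small grey body in a large enclosure, net radiated power = εσA(T⁴ − T_w⁴).
Steady state: P = εσA(T⁴ − T_w⁴) with A = 4πr² = 0.01539 m².
T⁴ = P/(εσA) + T_w⁴ = 6290/(0.62·5.67×10⁻⁸·0.01539) + (1160)⁴
    = 1.162×10¹³ + 1.811×10¹² = 1.343×10¹³ K⁴.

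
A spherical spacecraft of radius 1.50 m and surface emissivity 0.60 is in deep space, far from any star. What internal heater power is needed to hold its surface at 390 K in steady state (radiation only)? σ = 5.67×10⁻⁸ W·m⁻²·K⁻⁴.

P ≈ 22300 W

P = εσ·4πr²·T⁴.
4πr² = 28.27 m²; T⁴ = 2.313×10¹⁰ K⁴.
P = 0.60·5.67×10⁻⁸·28.27·2.313×10¹⁰.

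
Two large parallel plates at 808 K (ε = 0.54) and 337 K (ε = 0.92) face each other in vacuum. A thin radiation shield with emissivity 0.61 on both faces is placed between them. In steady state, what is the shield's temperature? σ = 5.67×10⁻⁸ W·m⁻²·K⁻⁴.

T_s ≈ 653 K

In steady state the net flux on the hot side equals that on the cold side.
σ(T₁⁴−T_s⁴)/D₁ = σ(T_s⁴−T₂⁴)/D₂, with D₁ = 1/ε₁+1/ε_s−1 = 2.491, D₂ = 1/ε_s+1/ε₂−1 = 1.726.
Solve for T_s⁴: T_s⁴ = (D₂·T₁⁴ + D₁·T₂⁴)/(D₁+D₂) = 1.821×10¹¹ K⁴.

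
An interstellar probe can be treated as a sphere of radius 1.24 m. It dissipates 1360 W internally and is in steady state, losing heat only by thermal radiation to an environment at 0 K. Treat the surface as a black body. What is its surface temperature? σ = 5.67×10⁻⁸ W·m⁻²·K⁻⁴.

Steady state: internal power = radiated power, P = εσA T⁴.
Radiating area A = 4πr² = 19.32 m².
T⁴ = P/(εσA) = 1360/(1.0·5.67×10⁻⁸·19.32) = 1.241×10⁹ K⁴.
T = (1.241×10⁹)^(1/4).

T ≈ 188 K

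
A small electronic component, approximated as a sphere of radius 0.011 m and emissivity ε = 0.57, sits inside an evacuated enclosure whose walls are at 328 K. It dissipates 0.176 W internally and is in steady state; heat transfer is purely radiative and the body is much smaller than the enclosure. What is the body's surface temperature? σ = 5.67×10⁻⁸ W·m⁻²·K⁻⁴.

T ≈ 351 K

For a small grey body in a large enclosure, net radiated power = εσA(T⁴ − T_w⁴).
Steady state: P = εσA(T⁴ − T_w⁴) with A = 4πr² = 0.001521 m².
T⁴ = P/(εσA) + T_w⁴ = 0.176/(0.57·5.67×10⁻⁸·0.001521) + (328)⁴
    = 3.581×10⁹ + 1.157×10¹⁰ = 1.516×10¹⁰ K⁴.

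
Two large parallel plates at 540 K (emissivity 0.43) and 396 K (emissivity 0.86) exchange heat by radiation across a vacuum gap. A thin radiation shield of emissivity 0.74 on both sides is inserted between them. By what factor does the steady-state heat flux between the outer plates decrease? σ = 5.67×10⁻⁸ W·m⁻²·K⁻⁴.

factor ≈ 1.68

Without shield: q₀ = σΔ(T⁴)/(1/ε₁+1/ε₂−1) with denominator 2.488.
With shield the two gaps are in series; the resistances add: (1/ε₁+1/ε_s−1)+(1/ε_s+1/ε₂−1) = 2.677+1.514 = 4.191.
Heat-flux ratio q₀/q = 4.191/2.488.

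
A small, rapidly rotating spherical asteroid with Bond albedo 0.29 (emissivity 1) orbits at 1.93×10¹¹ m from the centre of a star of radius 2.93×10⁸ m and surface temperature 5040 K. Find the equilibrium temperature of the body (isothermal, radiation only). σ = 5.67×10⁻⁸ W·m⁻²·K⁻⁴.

T ≈ 127 K

The star's surface emits σT_*⁴; at distance d the flux is S = σT_*⁴(R_*/d)².
S = 5.67×10⁻⁸·(5040)⁴·(2.93×10⁸/1.93×10¹¹)² = 84.32 W/m².
For an isothermal sphere T⁴ = (1−a)S/(4σ) = 2.640×10⁸ K⁴.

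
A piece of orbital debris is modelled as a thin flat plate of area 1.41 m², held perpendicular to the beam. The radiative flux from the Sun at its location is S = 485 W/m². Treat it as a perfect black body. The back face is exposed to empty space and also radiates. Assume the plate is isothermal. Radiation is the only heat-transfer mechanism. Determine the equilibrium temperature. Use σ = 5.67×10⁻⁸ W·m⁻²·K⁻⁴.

T ≈ 256 K

At equilibrium, absorbed power = emitted power.
Absorbing cross-section = A = 1.410 m²; emitting surface = 2A = 2.820 m² (ratio 2).
S·A_cross = εσ·A_surf·T⁴  ⇒  T⁴ = S/(2σ).
T⁴ = 1.00·485/(2·5.67×10⁻⁸) = 4.277×10⁹ K⁴.
T = (4.277×10⁹)^(1/4).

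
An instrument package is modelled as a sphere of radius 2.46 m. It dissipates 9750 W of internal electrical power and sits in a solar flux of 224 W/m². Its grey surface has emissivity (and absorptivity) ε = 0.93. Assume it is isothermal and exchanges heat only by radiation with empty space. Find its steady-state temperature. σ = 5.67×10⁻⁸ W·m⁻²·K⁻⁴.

At steady state, absorbed solar power + internal power = radiated power.
Absorbed: α·S·A_cross = 0.93·224·19.01 = 3961 W (cross-section πr²).
Total input = 3961 + 9750 = 13710 W.
Radiated: εσ·A_surf·T⁴ with A_surf = 4πr² = 76.05 m².
T⁴ = 13710/(0.93·5.67×10⁻⁸·76.05) = 3.419×10⁹ K⁴.

T ≈ 242 K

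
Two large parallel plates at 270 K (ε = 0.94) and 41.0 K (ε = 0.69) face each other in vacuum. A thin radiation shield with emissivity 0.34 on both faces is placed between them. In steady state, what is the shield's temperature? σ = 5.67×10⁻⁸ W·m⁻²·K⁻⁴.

In steady state the net flux on the hot side equals that on the cold side.
σ(T₁⁴−T_s⁴)/D₁ = σ(T_s⁴−T₂⁴)/D₂, with D₁ = 1/ε₁+1/ε_s−1 = 3.005, D₂ = 1/ε_s+1/ε₂−1 = 3.390.
Solve for T_s⁴: T_s⁴ = (D₂·T₁⁴ + D₁·T₂⁴)/(D₁+D₂) = 2.819×10⁹ K⁴.

T_s ≈ 230 K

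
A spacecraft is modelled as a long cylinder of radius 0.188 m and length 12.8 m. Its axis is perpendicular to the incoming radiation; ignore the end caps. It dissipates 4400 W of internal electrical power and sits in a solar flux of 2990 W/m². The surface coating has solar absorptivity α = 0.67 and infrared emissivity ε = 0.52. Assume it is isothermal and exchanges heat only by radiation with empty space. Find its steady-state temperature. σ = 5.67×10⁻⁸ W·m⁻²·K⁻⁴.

T ≈ 421 K

At steady state, absorbed solar power + internal power = radiated power.
Absorbed: α·S·A_cross = 0.67·2990·4.813 = 9641 W (cross-section 2rL).
Total input = 9641 + 4400 = 14040 W.
Radiated: εσ·A_surf·T⁴ with A_surf = 2πrL = 15.12 m².
T⁴ = 14040/(0.52·5.67×10⁻⁸·15.12) = 3.150×10¹⁰ K⁴.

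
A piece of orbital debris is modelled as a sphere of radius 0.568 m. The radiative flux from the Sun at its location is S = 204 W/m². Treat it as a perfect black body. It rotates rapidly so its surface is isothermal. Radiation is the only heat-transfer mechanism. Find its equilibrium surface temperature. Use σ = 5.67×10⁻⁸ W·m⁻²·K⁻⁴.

T ≈ 173 K

At equilibrium, absorbed power = emitted power.
Absorbing cross-section = πr² = 1.014 m²; emitting surface = 4πr² = 4.054 m² (ratio 4).
S·A_cross = εσ·A_surf·T⁴  ⇒  T⁴ = S/(4σ).
T⁴ = 1.00·204/(4·5.67×10⁻⁸) = 8.995×10⁸ K⁴.
T = (8.995×10⁸)^(1/4).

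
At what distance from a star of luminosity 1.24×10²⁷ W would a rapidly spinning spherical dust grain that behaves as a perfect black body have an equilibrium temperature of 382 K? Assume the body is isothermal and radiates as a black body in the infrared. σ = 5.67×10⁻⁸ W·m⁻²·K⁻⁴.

d ≈ 1.43×10¹¹ m

For an isothermal black-emitting sphere, (1−a)S·πr² = σ·4πr²·T⁴ ⇒ S = 4σT⁴/(1−a).
S = 4·5.67×10⁻⁸·(382)⁴/1.00 = 4829 W/m².
Flux falls as S = L/(4πd²), so d = √(L/(4πS)) = √(1.24×10²⁷/(4π·4829)).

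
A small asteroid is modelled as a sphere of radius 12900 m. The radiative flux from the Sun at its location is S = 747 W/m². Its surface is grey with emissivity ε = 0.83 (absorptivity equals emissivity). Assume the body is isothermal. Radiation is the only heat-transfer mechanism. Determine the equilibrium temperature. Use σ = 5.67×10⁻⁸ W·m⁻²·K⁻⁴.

T ≈ 240 K

At equilibrium, absorbed power = emitted power.
Absorbing cross-section = πr² = 5.228×10⁸ m²; emitting surface = 4πr² = 2.091×10⁹ m² (ratio 4).
εS·A_cross = εσ·A_surf·T⁴  ⇒  T⁴ = S/(4σ)   (ε cancels).
T⁴ = 747/(4·5.67×10⁻⁸) = 3.294×10⁹ K⁴.
T = (3.294×10⁹)^(1/4).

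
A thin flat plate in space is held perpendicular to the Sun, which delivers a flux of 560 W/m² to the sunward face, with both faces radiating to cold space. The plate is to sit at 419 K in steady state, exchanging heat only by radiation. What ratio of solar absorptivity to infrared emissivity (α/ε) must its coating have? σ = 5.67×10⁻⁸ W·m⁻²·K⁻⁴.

α/ε ≈ 6.24

Balance: αS·A = εσ·2A·T⁴ ⇒ α/ε = 2σT⁴/S.
α/ε = 2·5.67×10⁻⁸·(419)⁴/560 = 2·5.67×10⁻⁸·3.082×10¹⁰/560.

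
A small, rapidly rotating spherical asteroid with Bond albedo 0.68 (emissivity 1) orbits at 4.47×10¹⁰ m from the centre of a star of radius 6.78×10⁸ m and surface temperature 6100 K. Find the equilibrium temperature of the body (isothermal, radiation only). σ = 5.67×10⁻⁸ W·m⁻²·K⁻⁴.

T ≈ 400 K

The star's surface emits σT_*⁴; at distance d the flux is S = σT_*⁴(R_*/d)².
S = 5.67×10⁻⁸·(6100)⁴·(6.78×10⁸/4.47×10¹⁰)² = 18060 W/m².
For an isothermal sphere T⁴ = (1−a)S/(4σ) = 2.548×10¹⁰ K⁴.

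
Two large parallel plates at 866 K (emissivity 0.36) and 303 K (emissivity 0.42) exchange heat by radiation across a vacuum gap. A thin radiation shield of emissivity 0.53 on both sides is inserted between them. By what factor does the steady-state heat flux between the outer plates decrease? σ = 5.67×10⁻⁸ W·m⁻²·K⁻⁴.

Without shield: q₀ = σΔ(T⁴)/(1/ε₁+1/ε₂−1) with denominator 4.159.
With shield the two gaps are in series; the resistances add: (1/ε₁+1/ε_s−1)+(1/ε_s+1/ε₂−1) = 3.665+3.268 = 6.932.
Heat-flux ratio q₀/q = 6.932/4.159.

factor ≈ 1.67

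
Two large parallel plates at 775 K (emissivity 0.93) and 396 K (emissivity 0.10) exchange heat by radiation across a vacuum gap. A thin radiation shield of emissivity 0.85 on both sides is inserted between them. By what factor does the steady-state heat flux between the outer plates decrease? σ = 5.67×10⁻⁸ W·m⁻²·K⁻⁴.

factor ≈ 1.13

Without shield: q₀ = σΔ(T⁴)/(1/ε₁+1/ε₂−1) with denominator 10.08.
With shield the two gaps are in series; the resistances add: (1/ε₁+1/ε_s−1)+(1/ε_s+1/ε₂−1) = 1.252+10.18 = 11.43.
Heat-flux ratio q₀/q = 11.43/10.08.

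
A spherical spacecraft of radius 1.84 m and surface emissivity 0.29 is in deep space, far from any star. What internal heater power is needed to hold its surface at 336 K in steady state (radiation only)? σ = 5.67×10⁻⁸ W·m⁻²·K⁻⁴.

P ≈ 8920 W

P = εσ·4πr²·T⁴.
4πr² = 42.54 m²; T⁴ = 1.275×10¹⁰ K⁴.
P = 0.29·5.67×10⁻⁸·42.54·1.275×10¹⁰.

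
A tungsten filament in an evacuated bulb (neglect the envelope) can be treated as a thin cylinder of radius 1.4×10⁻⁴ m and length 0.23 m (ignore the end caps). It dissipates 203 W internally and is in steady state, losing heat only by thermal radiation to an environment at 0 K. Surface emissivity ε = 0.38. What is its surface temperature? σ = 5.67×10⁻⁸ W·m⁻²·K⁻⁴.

Steady state: internal power = radiated power, P = εσA T⁴.
Radiating area A = 2πrL = 2.023×10⁻⁴ m².
T⁴ = P/(εσA) = 203/(0.38·5.67×10⁻⁸·2.023×10⁻⁴) = 4.657×10¹³ K⁴.
T = (4.657×10¹³)^(1/4).

T ≈ 2610 K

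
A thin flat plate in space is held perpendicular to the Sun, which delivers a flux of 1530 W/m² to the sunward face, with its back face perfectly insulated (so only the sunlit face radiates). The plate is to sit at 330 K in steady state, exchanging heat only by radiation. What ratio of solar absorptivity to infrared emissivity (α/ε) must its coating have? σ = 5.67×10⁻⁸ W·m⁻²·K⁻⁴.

Balance: αS·A = εσ·1A·T⁴ ⇒ α/ε = σT⁴/S.
α/ε = 5.67×10⁻⁸·(330)⁴/1530 = 5.67×10⁻⁸·1.186×10¹⁰/1530.

α/ε ≈ 0.439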